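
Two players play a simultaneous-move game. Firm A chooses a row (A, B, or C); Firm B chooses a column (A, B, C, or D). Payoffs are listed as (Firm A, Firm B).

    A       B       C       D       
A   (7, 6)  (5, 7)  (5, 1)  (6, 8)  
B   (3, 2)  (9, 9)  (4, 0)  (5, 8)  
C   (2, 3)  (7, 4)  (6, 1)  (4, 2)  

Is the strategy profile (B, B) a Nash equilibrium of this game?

Holding Firm B at B: Firm A gets 9 from B, versus 5 from A, 7 from C. No profitable deviation for Firm A.
Holding Firm A at B: Firm B gets 9 from B, versus 2 from A, 0 from C, 8 from D. No profitable deviation for Firm B either.

Yes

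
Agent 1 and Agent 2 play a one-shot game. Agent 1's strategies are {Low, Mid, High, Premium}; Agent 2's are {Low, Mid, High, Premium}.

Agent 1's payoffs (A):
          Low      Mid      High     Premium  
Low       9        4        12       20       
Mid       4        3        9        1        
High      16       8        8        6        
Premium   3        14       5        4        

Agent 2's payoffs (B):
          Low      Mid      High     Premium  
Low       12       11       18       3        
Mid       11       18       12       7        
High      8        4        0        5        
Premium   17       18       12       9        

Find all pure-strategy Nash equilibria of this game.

(Low, High), (High, Low), and (Premium, Mid)

Find each player's best response to every opponent strategy; NE are the intersections.
Agent 1's best responses — vs Low: High (payoff 16); vs Mid: Premium (payoff 14); vs High: Low (payoff 12); vs Premium: Low (payoff 20).
Agent 2's best responses — vs Low: High (payoff 18); vs Mid: Mid (payoff 18); vs High: Low (payoff 8); vs Premium: Mid (payoff 18).
Mutual best responses occur at (Low, High), (High, Low), and (Premium, Mid); at each, neither player gains by switching.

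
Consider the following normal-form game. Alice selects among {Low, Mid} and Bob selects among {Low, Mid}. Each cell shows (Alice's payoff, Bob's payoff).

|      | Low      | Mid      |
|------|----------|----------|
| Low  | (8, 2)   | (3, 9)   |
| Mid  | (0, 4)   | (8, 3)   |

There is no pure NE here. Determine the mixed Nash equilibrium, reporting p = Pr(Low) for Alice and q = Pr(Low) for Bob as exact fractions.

In a mixed NE each player is indifferent between their pure strategies, so the opponent's mix sets the indifference.
Bob indifferent between Low and Mid: p·2 + (1−p)·4 = p·9 + (1−p)·3 ⟹ 4 + (-2)p = 3 + 6p ⟹ p = 1/8.
Alice indifferent between Low and Mid: q·8 + (1−q)·3 = q·0 + (1−q)·8 ⟹ 3 + 5q = 8 + (-8)q ⟹ q = 5/13.

p = 1/8, q = 5/13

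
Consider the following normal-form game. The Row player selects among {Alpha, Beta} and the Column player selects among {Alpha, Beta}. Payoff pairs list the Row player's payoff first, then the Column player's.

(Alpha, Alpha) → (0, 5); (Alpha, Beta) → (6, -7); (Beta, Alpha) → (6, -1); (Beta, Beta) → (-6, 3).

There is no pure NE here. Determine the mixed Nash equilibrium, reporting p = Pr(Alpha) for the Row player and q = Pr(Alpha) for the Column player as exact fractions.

In a mixed NE each player is indifferent between their pure strategies, so the opponent's mix sets the indifference.
The Column player indifferent between Alpha and Beta: p·5 + (1−p)·(-1) = p·(-7) + (1−p)·3 ⟹ (-1) + 6p = 3 + (-10)p ⟹ p = 1/4.
The Row player indifferent between Alpha and Beta: q·0 + (1−q)·6 = q·6 + (1−q)·(-6) ⟹ 6 + (-6)q = (-6) + 12q ⟹ q = 2/3.

p = 1/4, q = 2/3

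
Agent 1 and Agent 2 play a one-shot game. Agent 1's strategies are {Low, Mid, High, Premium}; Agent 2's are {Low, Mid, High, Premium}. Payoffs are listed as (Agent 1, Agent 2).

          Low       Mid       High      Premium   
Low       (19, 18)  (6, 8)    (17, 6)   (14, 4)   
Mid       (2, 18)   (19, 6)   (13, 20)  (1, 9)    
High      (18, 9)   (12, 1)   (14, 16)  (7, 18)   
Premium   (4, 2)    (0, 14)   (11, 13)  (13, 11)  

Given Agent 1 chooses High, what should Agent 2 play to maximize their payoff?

With Agent 1 fixed at High, Agent 2's payoffs are: Low → 9, Mid → 1, High → 16, Premium → 18.
The maximum is 18, achieved by Premium.

Premium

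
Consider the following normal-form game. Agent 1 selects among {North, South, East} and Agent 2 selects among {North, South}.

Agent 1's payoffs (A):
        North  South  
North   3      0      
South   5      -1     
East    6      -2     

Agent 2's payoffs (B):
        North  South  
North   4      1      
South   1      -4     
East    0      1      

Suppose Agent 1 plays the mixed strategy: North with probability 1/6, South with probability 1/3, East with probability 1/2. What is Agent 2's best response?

North

Compute Agent 2's expected payoff from each pure strategy against the given mix.
North: (1/6)·4 + (1/3)·1 + (1/2)·0 = 1
South: (1/6)·1 + (1/3)·(-4) + (1/2)·1 = -2/3
Highest expected payoff is 1, from North.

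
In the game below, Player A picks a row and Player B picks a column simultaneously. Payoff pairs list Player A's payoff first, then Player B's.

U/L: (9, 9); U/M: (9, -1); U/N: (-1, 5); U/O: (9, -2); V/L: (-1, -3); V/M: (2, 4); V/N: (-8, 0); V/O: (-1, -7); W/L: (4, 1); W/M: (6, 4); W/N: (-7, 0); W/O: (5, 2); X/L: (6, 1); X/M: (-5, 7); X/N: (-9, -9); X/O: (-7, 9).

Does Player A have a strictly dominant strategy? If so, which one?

A strategy is strictly dominant if it gives Player A a strictly higher payoff than every other strategy, against every choice by the opponent.
U strictly dominates: vs L: 9 > each of {-1, 4, 6}; vs M: 9 > each of {2, 6, -5}; vs N: -1 > each of {-8, -7, -9}; vs O: 9 > each of {-1, 5, -7}.

U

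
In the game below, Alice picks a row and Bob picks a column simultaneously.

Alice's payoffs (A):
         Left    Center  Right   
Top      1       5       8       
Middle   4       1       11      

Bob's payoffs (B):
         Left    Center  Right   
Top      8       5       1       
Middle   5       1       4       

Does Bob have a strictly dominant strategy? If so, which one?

Left

Check whether one of Bob's strategies beats all alternatives regardless of what the opponent does.
Left strictly dominates: vs Top: 8 > each of {5, 1}; vs Middle: 5 > each of {1, 4}.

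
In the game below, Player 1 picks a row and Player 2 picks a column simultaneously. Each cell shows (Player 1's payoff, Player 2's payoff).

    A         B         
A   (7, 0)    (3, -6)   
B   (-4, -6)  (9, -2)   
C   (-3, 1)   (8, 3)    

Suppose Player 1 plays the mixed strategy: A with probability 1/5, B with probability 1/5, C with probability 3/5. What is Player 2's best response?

B

Compute Player 2's expected payoff from each pure strategy against the given mix.
A: (1/5)·0 + (1/5)·(-6) + (3/5)·1 = -3/5
B: (1/5)·(-6) + (1/5)·(-2) + (3/5)·3 = 1/5
Highest expected payoff is 1/5, from B.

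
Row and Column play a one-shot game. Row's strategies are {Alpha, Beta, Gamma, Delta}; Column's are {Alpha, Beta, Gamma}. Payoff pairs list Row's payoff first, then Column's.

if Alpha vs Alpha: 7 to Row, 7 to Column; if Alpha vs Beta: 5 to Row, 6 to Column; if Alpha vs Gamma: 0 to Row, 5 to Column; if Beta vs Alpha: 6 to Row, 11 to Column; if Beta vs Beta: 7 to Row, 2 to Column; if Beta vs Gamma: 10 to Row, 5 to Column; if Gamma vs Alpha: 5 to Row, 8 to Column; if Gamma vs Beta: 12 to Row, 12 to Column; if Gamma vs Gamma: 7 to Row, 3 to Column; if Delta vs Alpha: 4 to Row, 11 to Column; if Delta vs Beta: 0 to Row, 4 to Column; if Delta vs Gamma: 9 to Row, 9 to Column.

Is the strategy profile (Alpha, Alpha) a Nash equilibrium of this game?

Holding Column at Alpha: Row gets 7 from Alpha, versus 6 from Beta, 5 from Gamma, 4 from Delta. No profitable deviation for Row.
Holding Row at Alpha: Column gets 7 from Alpha, versus 6 from Beta, 5 from Gamma. No profitable deviation for Column either.

Yes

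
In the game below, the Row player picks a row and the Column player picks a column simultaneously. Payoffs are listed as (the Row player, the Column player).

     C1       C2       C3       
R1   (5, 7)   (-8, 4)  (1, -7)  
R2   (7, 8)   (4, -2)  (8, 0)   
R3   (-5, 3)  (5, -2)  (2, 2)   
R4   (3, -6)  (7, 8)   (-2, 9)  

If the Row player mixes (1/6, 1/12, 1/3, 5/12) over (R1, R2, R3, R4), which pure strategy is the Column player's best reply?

C3

The Column player's best reply maximizes expected payoff against the mix.
C1: (1/6)·7 + (1/12)·8 + (1/3)·3 + (5/12)·(-6) = 1/3
C2: (1/6)·4 + (1/12)·(-2) + (1/3)·(-2) + (5/12)·8 = 19/6
C3: (1/6)·(-7) + (1/12)·0 + (1/3)·2 + (5/12)·9 = 13/4
Highest expected payoff is 13/4, from C3.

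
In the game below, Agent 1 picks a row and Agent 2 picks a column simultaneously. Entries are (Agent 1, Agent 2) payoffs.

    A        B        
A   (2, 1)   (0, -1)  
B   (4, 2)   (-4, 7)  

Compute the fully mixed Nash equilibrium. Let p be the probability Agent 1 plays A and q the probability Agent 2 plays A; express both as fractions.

In a mixed NE each player is indifferent between their pure strategies, so the opponent's mix sets the indifference.
Agent 2 indifferent between A and B: p·1 + (1−p)·2 = p·(-1) + (1−p)·7 ⟹ 2 + (-1)p = 7 + (-8)p ⟹ p = 5/7.
Agent 1 indifferent between A and B: q·2 + (1−q)·0 = q·4 + (1−q)·(-4) ⟹ 0 + 2q = (-4) + 8q ⟹ q = 2/3.

p = 5/7, q = 2/3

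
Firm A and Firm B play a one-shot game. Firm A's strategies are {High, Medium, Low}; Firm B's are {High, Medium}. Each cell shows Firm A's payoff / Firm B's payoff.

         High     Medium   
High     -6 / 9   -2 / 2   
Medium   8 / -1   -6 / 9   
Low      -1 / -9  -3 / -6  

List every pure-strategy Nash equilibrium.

There is no pure-strategy Nash equilibrium

Find each player's best response to every opponent strategy; NE are the intersections.
Firm A's best responses — vs High: Medium (payoff 8); vs Medium: High (payoff -2).
Firm B's best responses — vs High: High (payoff 9); vs Medium: Medium (payoff 9); vs Low: Medium (payoff -6).
No cell has both players best-responding. For instance, Firm A's best reply to Medium is High, but against High Firm B prefers High over Medium.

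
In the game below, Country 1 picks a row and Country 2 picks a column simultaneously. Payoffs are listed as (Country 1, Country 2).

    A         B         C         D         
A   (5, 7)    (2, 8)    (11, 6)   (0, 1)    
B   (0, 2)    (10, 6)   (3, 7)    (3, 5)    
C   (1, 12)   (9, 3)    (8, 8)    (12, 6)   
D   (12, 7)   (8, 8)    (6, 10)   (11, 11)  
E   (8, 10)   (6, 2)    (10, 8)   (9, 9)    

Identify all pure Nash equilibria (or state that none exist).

A profile is a Nash equilibrium when each player is best-responding to the other.
Country 1's best responses — vs A: D (payoff 12); vs B: B (payoff 10); vs C: A (payoff 11); vs D: C (payoff 12).
Country 2's best responses — vs A: B (payoff 8); vs B: C (payoff 7); vs C: A (payoff 12); vs D: D (payoff 11); vs E: A (payoff 10).
No cell has both players best-responding. For instance, Country 1's best reply to B is B, but against B Country 2 prefers C over B.

No pure-strategy Nash equilibrium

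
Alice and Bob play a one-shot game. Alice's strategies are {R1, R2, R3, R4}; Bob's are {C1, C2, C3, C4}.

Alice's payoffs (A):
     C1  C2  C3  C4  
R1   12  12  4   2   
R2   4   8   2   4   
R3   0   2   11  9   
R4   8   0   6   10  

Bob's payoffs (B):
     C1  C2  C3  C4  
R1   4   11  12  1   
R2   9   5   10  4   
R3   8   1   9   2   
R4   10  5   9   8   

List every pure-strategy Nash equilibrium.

Check mutual best responses: a cell is a NE iff neither player can gain by unilaterally deviating.
Alice's best responses — vs C1: R1 (payoff 12); vs C2: R1 (payoff 12); vs C3: R3 (payoff 11); vs C4: R4 (payoff 10).
Bob's best responses — vs R1: C3 (payoff 12); vs R2: C3 (payoff 10); vs R3: C3 (payoff 9); vs R4: C1 (payoff 10).
The only mutual best response is (R3, C3); neither player gains by switching there.

(R3, C3)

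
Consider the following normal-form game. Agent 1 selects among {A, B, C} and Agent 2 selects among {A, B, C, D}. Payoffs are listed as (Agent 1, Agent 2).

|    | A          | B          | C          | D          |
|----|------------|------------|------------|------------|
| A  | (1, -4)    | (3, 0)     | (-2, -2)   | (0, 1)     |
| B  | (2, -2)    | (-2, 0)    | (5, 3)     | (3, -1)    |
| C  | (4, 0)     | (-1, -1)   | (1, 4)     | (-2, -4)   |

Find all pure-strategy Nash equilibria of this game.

(B, C)

A profile is a Nash equilibrium when each player is best-responding to the other.
Agent 1's best responses — vs A: C (payoff 4); vs B: A (payoff 3); vs C: B (payoff 5); vs D: B (payoff 3).
Agent 2's best responses — vs A: D (payoff 1); vs B: C (payoff 3); vs C: C (payoff 4).
The only mutual best response is (B, C); neither player gains by switching there.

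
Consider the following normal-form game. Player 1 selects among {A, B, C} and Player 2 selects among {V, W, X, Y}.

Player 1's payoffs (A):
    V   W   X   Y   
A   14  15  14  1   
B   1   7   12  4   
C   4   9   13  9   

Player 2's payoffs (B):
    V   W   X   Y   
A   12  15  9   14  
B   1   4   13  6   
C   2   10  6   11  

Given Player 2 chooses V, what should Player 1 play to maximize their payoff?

With Player 2 fixed at V, Player 1's payoffs are: A → 14, B → 1, C → 4.
The maximum is 14, achieved by A.

A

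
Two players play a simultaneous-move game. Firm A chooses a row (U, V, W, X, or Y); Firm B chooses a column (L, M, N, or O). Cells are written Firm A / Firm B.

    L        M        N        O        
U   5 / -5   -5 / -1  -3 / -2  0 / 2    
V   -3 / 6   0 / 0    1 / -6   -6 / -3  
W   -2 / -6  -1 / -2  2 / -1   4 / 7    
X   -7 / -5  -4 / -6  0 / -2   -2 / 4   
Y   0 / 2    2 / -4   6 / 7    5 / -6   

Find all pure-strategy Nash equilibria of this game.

A profile is a Nash equilibrium when each player is best-responding to the other.
Firm A's best responses — vs L: U (payoff 5); vs M: Y (payoff 2); vs N: Y (payoff 6); vs O: Y (payoff 5).
Firm B's best responses — vs U: O (payoff 2); vs V: L (payoff 6); vs W: O (payoff 7); vs X: O (payoff 4); vs Y: N (payoff 7).
The only mutual best response is (Y, N); neither player gains by switching there.

(Y, N)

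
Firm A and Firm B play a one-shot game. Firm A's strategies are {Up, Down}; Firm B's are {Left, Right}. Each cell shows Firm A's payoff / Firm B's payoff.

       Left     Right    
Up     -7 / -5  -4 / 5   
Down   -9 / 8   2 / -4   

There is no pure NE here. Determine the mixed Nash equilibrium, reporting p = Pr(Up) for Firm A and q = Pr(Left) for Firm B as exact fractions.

p = 6/11, q = 3/4

Each player's mixing probability is pinned down by making the *other* player indifferent.
Firm B indifferent between Left and Right: p·(-5) + (1−p)·8 = p·5 + (1−p)·(-4) ⟹ 8 + (-13)p = (-4) + 9p ⟹ p = 6/11.
Firm A indifferent between Up and Down: q·(-7) + (1−q)·(-4) = q·(-9) + (1−q)·2 ⟹ (-4) + (-3)q = 2 + (-11)q ⟹ q = 3/4.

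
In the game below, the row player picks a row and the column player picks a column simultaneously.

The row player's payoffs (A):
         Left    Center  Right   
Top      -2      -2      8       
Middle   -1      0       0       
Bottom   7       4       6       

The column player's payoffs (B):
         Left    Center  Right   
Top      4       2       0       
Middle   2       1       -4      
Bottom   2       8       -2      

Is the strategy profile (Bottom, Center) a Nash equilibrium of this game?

Holding the column player at Center: the row player gets 4 from Bottom, versus -2 from Top, 0 from Middle. No profitable deviation for the row player.
Holding the row player at Bottom: the column player gets 8 from Center, versus 2 from Left, -2 from Right. No profitable deviation for the column player either.

Yes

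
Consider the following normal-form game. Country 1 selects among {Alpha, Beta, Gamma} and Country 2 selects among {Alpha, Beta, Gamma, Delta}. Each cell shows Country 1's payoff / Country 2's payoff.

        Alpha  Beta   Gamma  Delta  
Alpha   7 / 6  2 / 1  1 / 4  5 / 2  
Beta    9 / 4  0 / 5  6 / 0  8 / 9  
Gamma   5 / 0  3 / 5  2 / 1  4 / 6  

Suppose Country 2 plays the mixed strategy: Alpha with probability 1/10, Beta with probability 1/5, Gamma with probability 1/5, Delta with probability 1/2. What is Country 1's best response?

Beta

Compute Country 1's expected payoff from each pure strategy against the given mix.
Alpha: (1/10)·7 + (1/5)·2 + (1/5)·1 + (1/2)·5 = 19/5
Beta: (1/10)·9 + (1/5)·0 + (1/5)·6 + (1/2)·8 = 61/10
Gamma: (1/10)·5 + (1/5)·3 + (1/5)·2 + (1/2)·4 = 7/2
Highest expected payoff is 61/10, from Beta.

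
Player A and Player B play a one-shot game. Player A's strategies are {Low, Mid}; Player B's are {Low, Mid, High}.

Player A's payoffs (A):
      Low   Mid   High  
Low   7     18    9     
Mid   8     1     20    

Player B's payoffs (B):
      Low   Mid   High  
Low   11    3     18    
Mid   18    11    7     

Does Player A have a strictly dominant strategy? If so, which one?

Check whether one of Player A's strategies beats all alternatives regardless of what the opponent does.
Low is not dominant: against Low, Mid gives 8 > 7.
Mid is not dominant: against Mid, Low gives 18 > 1.
No single strategy is best against every opponent action.

None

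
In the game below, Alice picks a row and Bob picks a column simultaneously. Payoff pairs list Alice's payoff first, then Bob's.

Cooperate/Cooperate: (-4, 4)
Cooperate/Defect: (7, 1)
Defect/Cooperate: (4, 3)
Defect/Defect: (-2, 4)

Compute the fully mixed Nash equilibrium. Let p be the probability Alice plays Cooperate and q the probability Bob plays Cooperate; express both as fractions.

Each player's mixing probability is pinned down by making the *other* player indifferent.
Bob indifferent between Cooperate and Defect: p·4 + (1−p)·3 = p·1 + (1−p)·4 ⟹ 3 + 1p = 4 + (-3)p ⟹ p = 1/4.
Alice indifferent between Cooperate and Defect: q·(-4) + (1−q)·7 = q·4 + (1−q)·(-2) ⟹ 7 + (-11)q = (-2) + 6q ⟹ q = 9/17.

p = 1/4, q = 9/17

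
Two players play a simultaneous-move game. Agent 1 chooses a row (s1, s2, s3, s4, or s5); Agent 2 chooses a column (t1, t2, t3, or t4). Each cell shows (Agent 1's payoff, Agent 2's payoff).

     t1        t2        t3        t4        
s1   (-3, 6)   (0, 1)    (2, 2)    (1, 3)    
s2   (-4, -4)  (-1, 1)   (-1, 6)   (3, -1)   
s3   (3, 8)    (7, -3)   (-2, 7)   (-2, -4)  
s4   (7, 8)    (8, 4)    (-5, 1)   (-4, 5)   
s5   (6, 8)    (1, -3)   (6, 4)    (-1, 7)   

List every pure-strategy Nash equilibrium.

(s4, t1)

Check mutual best responses: a cell is a NE iff neither player can gain by unilaterally deviating.
Agent 1's best responses — vs t1: s4 (payoff 7); vs t2: s4 (payoff 8); vs t3: s5 (payoff 6); vs t4: s2 (payoff 3).
Agent 2's best responses — vs s1: t1 (payoff 6); vs s2: t3 (payoff 6); vs s3: t1 (payoff 8); vs s4: t1 (payoff 8); vs s5: t1 (payoff 8).
The only mutual best response is (s4, t1); neither player gains by switching there.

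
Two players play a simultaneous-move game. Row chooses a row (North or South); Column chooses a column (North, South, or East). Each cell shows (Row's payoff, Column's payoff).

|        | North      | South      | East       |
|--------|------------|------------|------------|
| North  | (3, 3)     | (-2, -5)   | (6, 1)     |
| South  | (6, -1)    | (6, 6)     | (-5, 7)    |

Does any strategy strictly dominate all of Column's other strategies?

A strategy is strictly dominant if it gives Column a strictly higher payoff than every other strategy, against every choice by the opponent.
North is not dominant: against South, South gives 6 > -1.
South is not dominant: against North, North gives 3 > -5.
East is not dominant: against North, North gives 3 > 1.
No single strategy is best against every opponent action.

No strictly dominant strategy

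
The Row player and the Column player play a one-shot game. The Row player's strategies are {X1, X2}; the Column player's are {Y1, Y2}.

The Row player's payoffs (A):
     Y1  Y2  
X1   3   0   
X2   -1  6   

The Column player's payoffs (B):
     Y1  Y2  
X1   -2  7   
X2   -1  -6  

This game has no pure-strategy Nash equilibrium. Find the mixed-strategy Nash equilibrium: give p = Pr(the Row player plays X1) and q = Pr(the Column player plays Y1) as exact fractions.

In a mixed NE each player is indifferent between their pure strategies, so the opponent's mix sets the indifference.
The Column player indifferent between Y1 and Y2: p·(-2) + (1−p)·(-1) = p·7 + (1−p)·(-6) ⟹ (-1) + (-1)p = (-6) + 13p ⟹ p = 5/14.
The Row player indifferent between X1 and X2: q·3 + (1−q)·0 = q·(-1) + (1−q)·6 ⟹ 0 + 3q = 6 + (-7)q ⟹ q = 3/5.

p = 5/14, q = 3/5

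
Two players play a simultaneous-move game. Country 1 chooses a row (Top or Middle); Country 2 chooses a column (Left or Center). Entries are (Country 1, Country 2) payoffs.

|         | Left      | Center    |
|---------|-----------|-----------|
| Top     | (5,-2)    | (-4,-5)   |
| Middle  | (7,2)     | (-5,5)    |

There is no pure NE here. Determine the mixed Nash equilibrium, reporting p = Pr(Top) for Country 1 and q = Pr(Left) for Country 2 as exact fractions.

In a mixed NE each player is indifferent between their pure strategies, so the opponent's mix sets the indifference.
Country 2 indifferent between Left and Center: p·(-2) + (1−p)·2 = p·(-5) + (1−p)·5 ⟹ 2 + (-4)p = 5 + (-10)p ⟹ p = 1/2.
Country 1 indifferent between Top and Middle: q·5 + (1−q)·(-4) = q·7 + (1−q)·(-5) ⟹ (-4) + 9q = (-5) + 12q ⟹ q = 1/3.

p = 1/2, q = 1/3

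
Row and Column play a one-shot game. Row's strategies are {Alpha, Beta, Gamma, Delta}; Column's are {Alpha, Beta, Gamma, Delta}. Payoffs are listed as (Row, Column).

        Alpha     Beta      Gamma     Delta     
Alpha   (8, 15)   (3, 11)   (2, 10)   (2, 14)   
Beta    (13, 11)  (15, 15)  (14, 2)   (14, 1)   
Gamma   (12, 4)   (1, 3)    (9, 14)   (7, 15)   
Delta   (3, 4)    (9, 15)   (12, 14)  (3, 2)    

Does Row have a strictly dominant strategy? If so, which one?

Beta

Check whether one of Row's strategies beats all alternatives regardless of what the opponent does.
Beta strictly dominates: vs Alpha: 13 > each of {8, 12, 3}; vs Beta: 15 > each of {3, 1, 9}; vs Gamma: 14 > each of {2, 9, 12}; vs Delta: 14 > each of {2, 7, 3}.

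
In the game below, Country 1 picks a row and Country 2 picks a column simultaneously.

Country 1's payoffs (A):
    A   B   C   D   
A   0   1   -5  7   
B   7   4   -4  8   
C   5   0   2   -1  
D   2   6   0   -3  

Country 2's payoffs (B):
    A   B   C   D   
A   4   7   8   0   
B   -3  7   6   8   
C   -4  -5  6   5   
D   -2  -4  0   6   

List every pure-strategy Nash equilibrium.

(B, D) and (C, C)

A profile is a Nash equilibrium when each player is best-responding to the other.
Country 1's best responses — vs A: B (payoff 7); vs B: D (payoff 6); vs C: C (payoff 2); vs D: B (payoff 8).
Country 2's best responses — vs A: C (payoff 8); vs B: D (payoff 8); vs C: C (payoff 6); vs D: D (payoff 6).
Mutual best responses occur at (B, D) and (C, C); at each, neither player gains by switching.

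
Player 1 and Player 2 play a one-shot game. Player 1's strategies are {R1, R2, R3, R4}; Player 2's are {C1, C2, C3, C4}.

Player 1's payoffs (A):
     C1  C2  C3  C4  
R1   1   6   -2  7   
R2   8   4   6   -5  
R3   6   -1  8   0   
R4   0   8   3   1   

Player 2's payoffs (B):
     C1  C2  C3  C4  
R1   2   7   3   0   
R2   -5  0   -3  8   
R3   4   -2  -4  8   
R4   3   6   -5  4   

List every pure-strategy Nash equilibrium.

Check mutual best responses: a cell is a NE iff neither player can gain by unilaterally deviating.
Player 1's best responses — vs C1: R2 (payoff 8); vs C2: R4 (payoff 8); vs C3: R3 (payoff 8); vs C4: R1 (payoff 7).
Player 2's best responses — vs R1: C2 (payoff 7); vs R2: C4 (payoff 8); vs R3: C4 (payoff 8); vs R4: C2 (payoff 6).
The only mutual best response is (R4, C2); neither player gains by switching there.

(R4, C2)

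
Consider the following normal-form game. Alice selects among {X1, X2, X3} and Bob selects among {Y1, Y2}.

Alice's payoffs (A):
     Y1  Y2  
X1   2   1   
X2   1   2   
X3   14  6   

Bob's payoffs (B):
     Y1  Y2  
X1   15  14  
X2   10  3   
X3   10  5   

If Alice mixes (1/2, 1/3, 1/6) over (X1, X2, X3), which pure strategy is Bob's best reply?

Y1

Bob's best reply maximizes expected payoff against the mix.
Y1: (1/2)·15 + (1/3)·10 + (1/6)·10 = 25/2
Y2: (1/2)·14 + (1/3)·3 + (1/6)·5 = 53/6
Highest expected payoff is 25/2, from Y1.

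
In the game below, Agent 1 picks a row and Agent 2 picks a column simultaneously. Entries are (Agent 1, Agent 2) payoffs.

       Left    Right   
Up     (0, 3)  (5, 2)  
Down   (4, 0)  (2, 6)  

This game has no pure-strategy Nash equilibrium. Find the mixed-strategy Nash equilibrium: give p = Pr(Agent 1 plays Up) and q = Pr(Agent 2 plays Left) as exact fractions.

p = 6/7, q = 3/7

Each player's mixing probability is pinned down by making the *other* player indifferent.
Agent 2 indifferent between Left and Right: p·3 + (1−p)·0 = p·2 + (1−p)·6 ⟹ 0 + 3p = 6 + (-4)p ⟹ p = 6/7.
Agent 1 indifferent between Up and Down: q·0 + (1−q)·5 = q·4 + (1−q)·2 ⟹ 5 + (-5)q = 2 + 2q ⟹ q = 3/7.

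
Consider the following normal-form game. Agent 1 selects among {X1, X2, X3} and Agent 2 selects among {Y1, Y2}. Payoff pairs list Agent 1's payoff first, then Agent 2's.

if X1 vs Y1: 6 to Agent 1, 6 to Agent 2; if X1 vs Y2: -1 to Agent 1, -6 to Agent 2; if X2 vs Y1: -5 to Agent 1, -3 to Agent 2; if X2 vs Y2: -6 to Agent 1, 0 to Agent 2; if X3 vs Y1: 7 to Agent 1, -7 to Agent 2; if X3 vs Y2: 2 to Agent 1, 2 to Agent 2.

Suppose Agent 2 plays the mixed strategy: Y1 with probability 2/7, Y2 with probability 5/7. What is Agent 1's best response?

Agent 1's best reply maximizes expected payoff against the mix.
X1: (2/7)·6 + (5/7)·(-1) = 1
X2: (2/7)·(-5) + (5/7)·(-6) = -40/7
X3: (2/7)·7 + (5/7)·2 = 24/7
Highest expected payoff is 24/7, from X3.

X3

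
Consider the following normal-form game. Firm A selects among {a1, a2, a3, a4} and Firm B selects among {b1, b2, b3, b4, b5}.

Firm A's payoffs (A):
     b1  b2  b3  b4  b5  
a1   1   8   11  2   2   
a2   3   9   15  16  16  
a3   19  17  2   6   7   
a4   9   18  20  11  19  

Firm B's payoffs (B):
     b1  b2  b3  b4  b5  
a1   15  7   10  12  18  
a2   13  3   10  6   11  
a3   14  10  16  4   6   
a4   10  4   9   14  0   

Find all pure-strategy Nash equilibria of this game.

No pure-strategy Nash equilibrium

A profile is a Nash equilibrium when each player is best-responding to the other.
Firm A's best responses — vs b1: a3 (payoff 19); vs b2: a4 (payoff 18); vs b3: a4 (payoff 20); vs b4: a2 (payoff 16); vs b5: a4 (payoff 19).
Firm B's best responses — vs a1: b5 (payoff 18); vs a2: b1 (payoff 13); vs a3: b3 (payoff 16); vs a4: b4 (payoff 14).
No cell has both players best-responding. For instance, Firm A's best reply to b1 is a3, but against a3 Firm B prefers b3 over b1.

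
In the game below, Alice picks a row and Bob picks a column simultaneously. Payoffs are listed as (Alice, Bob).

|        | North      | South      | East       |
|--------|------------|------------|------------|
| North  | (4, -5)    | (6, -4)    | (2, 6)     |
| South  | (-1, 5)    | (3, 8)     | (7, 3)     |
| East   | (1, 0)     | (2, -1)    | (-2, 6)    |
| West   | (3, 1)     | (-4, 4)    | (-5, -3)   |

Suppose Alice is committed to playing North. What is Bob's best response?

East

With Alice fixed at North, Bob's payoffs are: North → -5, South → -4, East → 6.
The maximum is 6, achieved by East.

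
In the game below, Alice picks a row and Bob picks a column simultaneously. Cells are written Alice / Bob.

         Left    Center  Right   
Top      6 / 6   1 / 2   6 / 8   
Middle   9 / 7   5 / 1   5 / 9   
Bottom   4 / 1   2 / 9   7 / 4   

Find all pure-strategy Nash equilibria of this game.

Find each player's best response to every opponent strategy; NE are the intersections.
Alice's best responses — vs Left: Middle (payoff 9); vs Center: Middle (payoff 5); vs Right: Bottom (payoff 7).
Bob's best responses — vs Top: Right (payoff 8); vs Middle: Right (payoff 9); vs Bottom: Center (payoff 9).
No cell has both players best-responding. For instance, Alice's best reply to Right is Bottom, but against Bottom Bob prefers Center over Right.

None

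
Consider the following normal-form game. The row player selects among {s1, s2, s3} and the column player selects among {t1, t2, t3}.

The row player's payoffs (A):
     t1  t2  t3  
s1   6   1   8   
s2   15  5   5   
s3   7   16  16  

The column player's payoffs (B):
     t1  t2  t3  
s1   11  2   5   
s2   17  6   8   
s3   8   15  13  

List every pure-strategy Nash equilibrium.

(s2, t1) and (s3, t2)

Find each player's best response to every opponent strategy; NE are the intersections.
The row player's best responses — vs t1: s2 (payoff 15); vs t2: s3 (payoff 16); vs t3: s3 (payoff 16).
The column player's best responses — vs s1: t1 (payoff 11); vs s2: t1 (payoff 17); vs s3: t2 (payoff 15).
Mutual best responses occur at (s2, t1) and (s3, t2); at each, neither player gains by switching.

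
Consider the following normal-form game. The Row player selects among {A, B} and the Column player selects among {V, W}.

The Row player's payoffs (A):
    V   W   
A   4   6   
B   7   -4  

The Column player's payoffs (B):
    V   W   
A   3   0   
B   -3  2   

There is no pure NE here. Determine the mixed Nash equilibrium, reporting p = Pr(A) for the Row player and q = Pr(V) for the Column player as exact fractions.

p = 5/8, q = 10/13

Each player's mixing probability is pinned down by making the *other* player indifferent.
The Column player indifferent between V and W: p·3 + (1−p)·(-3) = p·0 + (1−p)·2 ⟹ (-3) + 6p = 2 + (-2)p ⟹ p = 5/8.
The Row player indifferent between A and B: q·4 + (1−q)·6 = q·7 + (1−q)·(-4) ⟹ 6 + (-2)q = (-4) + 11q ⟹ q = 10/13.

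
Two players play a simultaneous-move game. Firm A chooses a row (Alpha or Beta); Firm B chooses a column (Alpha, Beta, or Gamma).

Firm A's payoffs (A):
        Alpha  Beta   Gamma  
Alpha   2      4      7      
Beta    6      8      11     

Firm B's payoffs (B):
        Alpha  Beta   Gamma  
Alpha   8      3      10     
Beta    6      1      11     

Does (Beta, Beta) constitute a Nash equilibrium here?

Holding Firm B at Beta: Firm A gets 8 from Beta, versus 4 from Alpha. No profitable deviation for Firm A.
Holding Firm A at Beta: Firm B gets 1 from Beta but could get 11 by switching to Gamma. Firm B has a profitable deviation.

No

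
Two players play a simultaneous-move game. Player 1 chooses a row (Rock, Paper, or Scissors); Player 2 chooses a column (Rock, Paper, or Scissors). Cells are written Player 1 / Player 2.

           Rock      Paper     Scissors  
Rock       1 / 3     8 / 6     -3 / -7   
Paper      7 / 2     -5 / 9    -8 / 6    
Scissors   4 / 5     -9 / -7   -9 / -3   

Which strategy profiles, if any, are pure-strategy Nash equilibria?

(Rock, Paper)

A profile is a Nash equilibrium when each player is best-responding to the other.
Player 1's best responses — vs Rock: Paper (payoff 7); vs Paper: Rock (payoff 8); vs Scissors: Rock (payoff -3).
Player 2's best responses — vs Rock: Paper (payoff 6); vs Paper: Paper (payoff 9); vs Scissors: Rock (payoff 5).
The only mutual best response is (Rock, Paper); neither player gains by switching there.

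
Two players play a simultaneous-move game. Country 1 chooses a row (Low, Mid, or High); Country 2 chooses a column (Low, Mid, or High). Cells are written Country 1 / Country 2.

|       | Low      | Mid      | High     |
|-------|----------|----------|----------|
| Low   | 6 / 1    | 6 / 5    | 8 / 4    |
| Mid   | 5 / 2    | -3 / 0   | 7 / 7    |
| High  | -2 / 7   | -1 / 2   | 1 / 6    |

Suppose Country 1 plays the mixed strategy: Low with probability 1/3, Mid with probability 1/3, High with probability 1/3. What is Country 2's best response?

High

Country 2's best reply maximizes expected payoff against the mix.
Low: (1/3)·1 + (1/3)·2 + (1/3)·7 = 10/3
Mid: (1/3)·5 + (1/3)·0 + (1/3)·2 = 7/3
High: (1/3)·4 + (1/3)·7 + (1/3)·6 = 17/3
Highest expected payoff is 17/3, from High.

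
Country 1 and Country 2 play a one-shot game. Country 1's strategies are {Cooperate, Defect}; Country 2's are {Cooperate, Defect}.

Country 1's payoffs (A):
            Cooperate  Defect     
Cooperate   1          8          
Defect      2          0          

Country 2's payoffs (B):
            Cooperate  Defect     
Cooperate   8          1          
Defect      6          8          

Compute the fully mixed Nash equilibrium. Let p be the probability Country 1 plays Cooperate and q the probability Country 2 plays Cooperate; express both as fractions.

Each player's mixing probability is pinned down by making the *other* player indifferent.
Country 2 indifferent between Cooperate and Defect: p·8 + (1−p)·6 = p·1 + (1−p)·8 ⟹ 6 + 2p = 8 + (-7)p ⟹ p = 2/9.
Country 1 indifferent between Cooperate and Defect: q·1 + (1−q)·8 = q·2 + (1−q)·0 ⟹ 8 + (-7)q = 0 + 2q ⟹ q = 8/9.

p = 2/9, q = 8/9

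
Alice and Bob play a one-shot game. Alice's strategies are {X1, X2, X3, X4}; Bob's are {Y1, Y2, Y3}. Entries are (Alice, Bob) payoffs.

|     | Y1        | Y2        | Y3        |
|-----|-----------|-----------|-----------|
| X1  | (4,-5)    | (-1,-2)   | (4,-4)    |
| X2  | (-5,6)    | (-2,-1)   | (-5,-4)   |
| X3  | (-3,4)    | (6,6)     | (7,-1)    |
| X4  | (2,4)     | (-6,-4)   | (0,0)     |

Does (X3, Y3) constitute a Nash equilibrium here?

Holding Bob at Y3: Alice gets 7 from X3, versus 4 from X1, -5 from X2, 0 from X4. No profitable deviation for Alice.
Holding Alice at X3: Bob gets -1 from Y3 but could get 6 by switching to Y2. Bob has a profitable deviation.

No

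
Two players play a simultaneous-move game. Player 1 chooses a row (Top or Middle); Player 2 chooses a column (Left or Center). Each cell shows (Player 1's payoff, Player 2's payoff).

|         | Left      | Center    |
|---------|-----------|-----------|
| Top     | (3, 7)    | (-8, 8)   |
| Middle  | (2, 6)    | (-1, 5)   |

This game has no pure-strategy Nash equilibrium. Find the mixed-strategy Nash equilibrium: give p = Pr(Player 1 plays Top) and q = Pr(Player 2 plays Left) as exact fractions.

In a mixed NE each player is indifferent between their pure strategies, so the opponent's mix sets the indifference.
Player 2 indifferent between Left and Center: p·7 + (1−p)·6 = p·8 + (1−p)·5 ⟹ 6 + 1p = 5 + 3p ⟹ p = 1/2.
Player 1 indifferent between Top and Middle: q·3 + (1−q)·(-8) = q·2 + (1−q)·(-1) ⟹ (-8) + 11q = (-1) + 3q ⟹ q = 7/8.

p = 1/2, q = 7/8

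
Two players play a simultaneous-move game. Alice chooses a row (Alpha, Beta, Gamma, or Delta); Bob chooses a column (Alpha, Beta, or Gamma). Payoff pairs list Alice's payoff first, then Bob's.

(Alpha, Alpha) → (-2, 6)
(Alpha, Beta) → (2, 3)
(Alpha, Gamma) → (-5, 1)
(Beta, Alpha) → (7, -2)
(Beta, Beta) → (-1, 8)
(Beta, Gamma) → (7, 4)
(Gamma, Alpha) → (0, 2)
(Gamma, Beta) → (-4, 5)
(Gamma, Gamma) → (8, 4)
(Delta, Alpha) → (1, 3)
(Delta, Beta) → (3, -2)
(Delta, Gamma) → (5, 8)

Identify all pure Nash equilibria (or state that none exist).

No pure-strategy Nash equilibrium

Find each player's best response to every opponent strategy; NE are the intersections.
Alice's best responses — vs Alpha: Beta (payoff 7); vs Beta: Delta (payoff 3); vs Gamma: Gamma (payoff 8).
Bob's best responses — vs Alpha: Alpha (payoff 6); vs Beta: Beta (payoff 8); vs Gamma: Beta (payoff 5); vs Delta: Gamma (payoff 8).
No cell has both players best-responding. For instance, Alice's best reply to Alpha is Beta, but against Beta Bob prefers Beta over Alpha.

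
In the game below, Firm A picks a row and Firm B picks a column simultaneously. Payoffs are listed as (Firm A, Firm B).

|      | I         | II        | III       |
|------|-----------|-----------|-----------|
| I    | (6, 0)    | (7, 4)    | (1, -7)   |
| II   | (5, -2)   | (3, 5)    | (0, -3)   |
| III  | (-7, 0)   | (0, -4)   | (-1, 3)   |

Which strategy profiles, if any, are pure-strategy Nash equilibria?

A profile is a Nash equilibrium when each player is best-responding to the other.
Firm A's best responses — vs I: I (payoff 6); vs II: I (payoff 7); vs III: I (payoff 1).
Firm B's best responses — vs I: II (payoff 4); vs II: II (payoff 5); vs III: III (payoff 3).
The only mutual best response is (I, II); neither player gains by switching there.

(I, II)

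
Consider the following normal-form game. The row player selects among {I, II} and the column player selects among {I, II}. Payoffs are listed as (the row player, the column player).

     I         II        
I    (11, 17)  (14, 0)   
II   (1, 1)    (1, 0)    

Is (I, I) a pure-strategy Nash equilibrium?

Yes

Holding the column player at I: the row player gets 11 from I, versus 1 from II. No profitable deviation for the row player.
Holding the row player at I: the column player gets 17 from I, versus 0 from II. No profitable deviation for the column player either.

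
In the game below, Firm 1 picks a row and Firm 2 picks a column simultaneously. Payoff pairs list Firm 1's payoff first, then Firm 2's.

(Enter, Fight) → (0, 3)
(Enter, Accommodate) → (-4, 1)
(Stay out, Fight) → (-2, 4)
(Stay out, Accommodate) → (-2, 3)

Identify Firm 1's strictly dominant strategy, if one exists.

A strategy is strictly dominant if it gives Firm 1 a strictly higher payoff than every other strategy, against every choice by the opponent.
Enter is not dominant: against Accommodate, Stay out gives -2 > -4.
Stay out is not dominant: against Fight, Enter gives 0 > -2.
No single strategy is best against every opponent action.

None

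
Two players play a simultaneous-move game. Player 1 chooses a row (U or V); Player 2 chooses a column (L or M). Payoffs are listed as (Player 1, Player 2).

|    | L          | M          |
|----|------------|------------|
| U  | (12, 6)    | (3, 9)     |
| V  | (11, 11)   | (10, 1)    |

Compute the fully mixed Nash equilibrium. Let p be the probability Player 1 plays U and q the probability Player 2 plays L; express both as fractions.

Each player's mixing probability is pinned down by making the *other* player indifferent.
Player 2 indifferent between L and M: p·6 + (1−p)·11 = p·9 + (1−p)·1 ⟹ 11 + (-5)p = 1 + 8p ⟹ p = 10/13.
Player 1 indifferent between U and V: q·12 + (1−q)·3 = q·11 + (1−q)·10 ⟹ 3 + 9q = 10 + 1q ⟹ q = 7/8.

p = 10/13, q = 7/8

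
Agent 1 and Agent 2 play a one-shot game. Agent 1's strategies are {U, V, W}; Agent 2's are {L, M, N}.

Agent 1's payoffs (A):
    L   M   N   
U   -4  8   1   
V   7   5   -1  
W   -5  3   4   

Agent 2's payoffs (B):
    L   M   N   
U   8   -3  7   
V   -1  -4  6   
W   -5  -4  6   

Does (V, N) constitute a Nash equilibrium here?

No

Holding Agent 2 at N: Agent 1 gets -1 from V but could get 4 by switching to W. Agent 1 has a profitable deviation.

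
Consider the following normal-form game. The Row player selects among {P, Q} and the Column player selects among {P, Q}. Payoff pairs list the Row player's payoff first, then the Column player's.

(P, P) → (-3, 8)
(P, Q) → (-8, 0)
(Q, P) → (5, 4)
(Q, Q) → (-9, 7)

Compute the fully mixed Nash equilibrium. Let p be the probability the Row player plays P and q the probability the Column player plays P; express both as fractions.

p = 3/11, q = 1/9

Each player's mixing probability is pinned down by making the *other* player indifferent.
The Column player indifferent between P and Q: p·8 + (1−p)·4 = p·0 + (1−p)·7 ⟹ 4 + 4p = 7 + (-7)p ⟹ p = 3/11.
The Row player indifferent between P and Q: q·(-3) + (1−q)·(-8) = q·5 + (1−q)·(-9) ⟹ (-8) + 5q = (-9) + 14q ⟹ q = 1/9.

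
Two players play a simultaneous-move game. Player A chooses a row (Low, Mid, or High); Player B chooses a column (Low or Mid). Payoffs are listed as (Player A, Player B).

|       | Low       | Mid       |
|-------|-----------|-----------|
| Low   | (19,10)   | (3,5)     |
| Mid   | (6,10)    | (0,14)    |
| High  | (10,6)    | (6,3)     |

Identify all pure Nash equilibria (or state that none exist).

Check mutual best responses: a cell is a NE iff neither player can gain by unilaterally deviating.
Player A's best responses — vs Low: Low (payoff 19); vs Mid: High (payoff 6).
Player B's best responses — vs Low: Low (payoff 10); vs Mid: Mid (payoff 14); vs High: Low (payoff 6).
The only mutual best response is (Low, Low); neither player gains by switching there.

(Low, Low)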